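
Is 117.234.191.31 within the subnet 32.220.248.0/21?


Subnet network: 32.220.248.0
Test IP AND mask: 117.234.184.0
No, 117.234.191.31 is not in 32.220.248.0/21


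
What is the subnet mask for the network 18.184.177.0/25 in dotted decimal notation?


/25 means 25 network bits, 7 host bits
Binary: 11111111111111111111111110000000
Mask: 255.255.255.128


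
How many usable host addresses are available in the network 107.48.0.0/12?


Host bits = 32 - 12 = 20
Total addresses = 2^20 = 1048576
Usable = total - 2 (network and broadcast)
Usable hosts: 1048574


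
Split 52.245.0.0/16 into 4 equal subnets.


New prefix = 16 + 2 = 18
Each subnet has 16384 addresses
  52.245.0.0/18
  52.245.64.0/18
  52.245.128.0/18
  52.245.192.0/18
Subnets: 52.245.0.0/18, 52.245.64.0/18, 52.245.128.0/18, 52.245.192.0/18


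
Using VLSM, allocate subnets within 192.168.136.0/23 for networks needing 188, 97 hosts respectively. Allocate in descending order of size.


188 hosts -> /24 (254 usable): 192.168.136.0/24
97 hosts -> /25 (126 usable): 192.168.137.0/25
Allocation: 192.168.136.0/24 (188 hosts, 254 usable); 192.168.137.0/25 (97 hosts, 126 usable)


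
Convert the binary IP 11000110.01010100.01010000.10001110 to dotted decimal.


11000110 = 198
01010100 = 84
01010000 = 80
10001110 = 142
IP: 198.84.80.142


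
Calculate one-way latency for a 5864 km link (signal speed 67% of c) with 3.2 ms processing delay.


Speed = 0.67 * 3e5 km/s = 201000 km/s
Propagation delay = 5864 / 201000 = 0.0292 s = 29.1741 ms
Processing delay = 3.2 ms
Total one-way latency = 32.3741 ms


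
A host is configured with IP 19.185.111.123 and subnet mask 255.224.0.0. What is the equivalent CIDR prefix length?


Binary: 11111111.11100000.00000000.00000000
Count leading 1s
Prefix: /11


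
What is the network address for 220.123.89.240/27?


IP:   11011100.01111011.01011001.11110000
Mask: 11111111.11111111.11111111.11100000
AND operation:
Net:  11011100.01111011.01011001.11100000
Network: 220.123.89.224/27


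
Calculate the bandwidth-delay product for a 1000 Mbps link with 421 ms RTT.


BDP = bandwidth * RTT
= 1000 Mbps * 421 ms
= 1000 * 1e6 * 421 / 1000 bits
= 421000000 bits
= 52625000 bytes
= 51391.6016 KB
BDP = 421000000 bits (52625000 bytes)


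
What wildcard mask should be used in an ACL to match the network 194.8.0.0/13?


Subnet mask: 255.248.0.0
Wildcard = 255.255.255.255 - subnet mask
255 - 255 = 0
255 - 248 = 7
255 - 0 = 255
255 - 0 = 255
Wildcard: 0.7.255.255


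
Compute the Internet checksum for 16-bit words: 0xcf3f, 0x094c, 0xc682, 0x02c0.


Sum all words (with carry folding):
+ 0xcf3f = 0xcf3f
+ 0x094c = 0xd88b
+ 0xc682 = 0x9f0e
+ 0x02c0 = 0xa1ce
One's complement: ~0xa1ce
Checksum = 0x5e31


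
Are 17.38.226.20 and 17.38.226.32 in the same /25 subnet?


Mask: 255.255.255.128
17.38.226.20 AND mask = 17.38.226.0
17.38.226.32 AND mask = 17.38.226.0
Yes, same subnet (17.38.226.0)


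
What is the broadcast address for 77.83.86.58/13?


Network: 77.80.0.0/13
Host bits = 19
Set all host bits to 1:
Broadcast: 77.87.255.255


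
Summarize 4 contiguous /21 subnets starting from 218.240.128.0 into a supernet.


Original prefix: /21
Number of subnets: 4 = 2^2
New prefix = 21 - 2 = 19
Supernet: 218.240.128.0/19


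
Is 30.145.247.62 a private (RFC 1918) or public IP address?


RFC 1918 private ranges:
  10.0.0.0/8 (10.0.0.0 - 10.255.255.255)
  172.16.0.0/12 (172.16.0.0 - 172.31.255.255)
  192.168.0.0/16 (192.168.0.0 - 192.168.255.255)
Public (not in any RFC 1918 range)


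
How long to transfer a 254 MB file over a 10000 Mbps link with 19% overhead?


Effective throughput = 10000 * (1 - 19/100) = 8100.0 Mbps
File size in Mb = 254 * 8 = 2032 Mb
Time = 2032 / 8100.0
Time = 0.2509 seconds


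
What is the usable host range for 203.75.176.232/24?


Network: 203.75.176.0
Broadcast: 203.75.176.255
First usable = network + 1
Last usable = broadcast - 1
Range: 203.75.176.1 to 203.75.176.254


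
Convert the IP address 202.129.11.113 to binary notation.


202 = 11001010
129 = 10000001
11 = 00001011
113 = 01110001
Binary: 11001010.10000001.00001011.01110001


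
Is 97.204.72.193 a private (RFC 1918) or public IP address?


RFC 1918 private ranges:
  10.0.0.0/8 (10.0.0.0 - 10.255.255.255)
  172.16.0.0/12 (172.16.0.0 - 172.31.255.255)
  192.168.0.0/16 (192.168.0.0 - 192.168.255.255)
Public (not in any RFC 1918 range)


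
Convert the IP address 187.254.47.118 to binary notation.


187 = 10111011
254 = 11111110
47 = 00101111
118 = 01110110
Binary: 10111011.11111110.00101111.01110110


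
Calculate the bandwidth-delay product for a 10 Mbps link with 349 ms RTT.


BDP = bandwidth * RTT
= 10 Mbps * 349 ms
= 10 * 1e6 * 349 / 1000 bits
= 3490000 bits
= 436250 bytes
= 426.0254 KB
BDP = 3490000 bits (436250 bytes)


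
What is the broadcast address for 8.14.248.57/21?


Network: 8.14.248.0/21
Host bits = 11
Set all host bits to 1:
Broadcast: 8.14.255.255


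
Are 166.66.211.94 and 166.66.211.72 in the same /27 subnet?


Mask: 255.255.255.224
166.66.211.94 AND mask = 166.66.211.64
166.66.211.72 AND mask = 166.66.211.64
Yes, same subnet (166.66.211.64)


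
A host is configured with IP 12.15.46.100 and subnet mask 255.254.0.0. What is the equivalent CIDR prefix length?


Binary: 11111111.11111110.00000000.00000000
Count leading 1s
Prefix: /15


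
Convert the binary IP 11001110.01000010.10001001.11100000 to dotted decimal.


11001110 = 206
01000010 = 66
10001001 = 137
11100000 = 224
IP: 206.66.137.224


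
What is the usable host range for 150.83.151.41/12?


Network: 150.80.0.0
Broadcast: 150.95.255.255
First usable = network + 1
Last usable = broadcast - 1
Range: 150.80.0.1 to 150.95.255.254


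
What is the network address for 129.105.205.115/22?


IP:   10000001.01101001.11001101.01110011
Mask: 11111111.11111111.11111100.00000000
AND operation:
Net:  10000001.01101001.11001100.00000000
Network: 129.105.204.0/22


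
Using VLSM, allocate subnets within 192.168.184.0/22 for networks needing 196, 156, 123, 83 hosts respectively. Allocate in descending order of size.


196 hosts -> /24 (254 usable): 192.168.184.0/24
156 hosts -> /24 (254 usable): 192.168.185.0/24
123 hosts -> /25 (126 usable): 192.168.186.0/25
83 hosts -> /25 (126 usable): 192.168.186.128/25
Allocation: 192.168.184.0/24 (196 hosts, 254 usable); 192.168.185.0/24 (156 hosts, 254 usable); 192.168.186.0/25 (123 hosts, 126 usable); 192.168.186.128/25 (83 hosts, 126 usable)


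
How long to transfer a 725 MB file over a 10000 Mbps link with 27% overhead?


Effective throughput = 10000 * (1 - 27/100) = 7300 Mbps
File size in Mb = 725 * 8 = 5800 Mb
Time = 5800 / 7300
Time = 0.7945 seconds


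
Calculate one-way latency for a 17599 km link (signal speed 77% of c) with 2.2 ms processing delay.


Speed = 0.77 * 3e5 km/s = 231000 km/s
Propagation delay = 17599 / 231000 = 0.0762 s = 76.1861 ms
Processing delay = 2.2 ms
Total one-way latency = 78.3861 ms


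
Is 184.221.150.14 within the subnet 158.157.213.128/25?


Subnet network: 158.157.213.128
Test IP AND mask: 184.221.150.0
No, 184.221.150.14 is not in 158.157.213.128/25


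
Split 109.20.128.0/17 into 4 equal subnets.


New prefix = 17 + 2 = 19
Each subnet has 8192 addresses
  109.20.128.0/19
  109.20.160.0/19
  109.20.192.0/19
  109.20.224.0/19
Subnets: 109.20.128.0/19, 109.20.160.0/19, 109.20.192.0/19, 109.20.224.0/19


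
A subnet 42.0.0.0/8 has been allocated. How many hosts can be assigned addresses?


Host bits = 32 - 8 = 24
Total addresses = 2^24 = 16777216
Usable = total - 2 (network and broadcast)
Usable hosts: 16777214


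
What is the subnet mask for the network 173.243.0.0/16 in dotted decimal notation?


/16 means 16 network bits, 16 host bits
Binary: 11111111111111110000000000000000
Mask: 255.255.0.0


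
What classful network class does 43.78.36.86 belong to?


First octet: 43
Binary: 00101011
0xxxxxxx -> Class A (1-126)
Class A, default mask 255.0.0.0 (/8)


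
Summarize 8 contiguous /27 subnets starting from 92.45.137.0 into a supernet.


Original prefix: /27
Number of subnets: 8 = 2^3
New prefix = 27 - 3 = 24
Supernet: 92.45.137.0/24


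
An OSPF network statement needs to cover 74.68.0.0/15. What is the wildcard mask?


Subnet mask: 255.254.0.0
Wildcard = 255.255.255.255 - subnet mask
255 - 255 = 0
255 - 254 = 1
255 - 0 = 255
255 - 0 = 255
Wildcard: 0.1.255.255


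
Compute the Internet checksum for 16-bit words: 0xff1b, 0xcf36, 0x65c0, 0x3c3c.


Sum all words (with carry folding):
+ 0xff1b = 0xff1b
+ 0xcf36 = 0xce52
+ 0x65c0 = 0x3413
+ 0x3c3c = 0x704f
One's complement: ~0x704f
Checksum = 0x8fb0


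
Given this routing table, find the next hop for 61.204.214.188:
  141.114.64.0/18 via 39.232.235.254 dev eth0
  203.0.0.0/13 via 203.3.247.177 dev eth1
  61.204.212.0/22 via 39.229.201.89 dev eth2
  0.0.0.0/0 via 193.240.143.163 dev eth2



Longest prefix match for 61.204.214.188:
  /18 141.114.64.0: no
  /13 203.0.0.0: no
  /22 61.204.212.0: MATCH
  /0 0.0.0.0: MATCH
Selected: next-hop 39.229.201.89 via eth2 (matched /22)


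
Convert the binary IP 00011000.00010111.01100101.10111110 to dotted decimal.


00011000 = 24
00010111 = 23
01100101 = 101
10111110 = 190
IP: 24.23.101.190


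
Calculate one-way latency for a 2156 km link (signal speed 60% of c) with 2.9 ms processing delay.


Speed = 0.6 * 3e5 km/s = 180000 km/s
Propagation delay = 2156 / 180000 = 0.012 s = 11.9778 ms
Processing delay = 2.9 ms
Total one-way latency = 14.8778 ms


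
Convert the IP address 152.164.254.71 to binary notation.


152 = 10011000
164 = 10100100
254 = 11111110
71 = 01000111
Binary: 10011000.10100100.11111110.01000111


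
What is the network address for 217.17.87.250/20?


IP:   11011001.00010001.01010111.11111010
Mask: 11111111.11111111.11110000.00000000
AND operation:
Net:  11011001.00010001.01010000.00000000
Network: 217.17.80.0/20


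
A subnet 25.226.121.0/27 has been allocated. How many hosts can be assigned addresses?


Host bits = 32 - 27 = 5
Total addresses = 2^5 = 32
Usable = total - 2 (network and broadcast)
Usable hosts: 30


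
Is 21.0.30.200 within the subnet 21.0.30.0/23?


Subnet network: 21.0.30.0
Test IP AND mask: 21.0.30.0
Yes, 21.0.30.200 is in 21.0.30.0/23


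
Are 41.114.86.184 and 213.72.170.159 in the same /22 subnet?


Mask: 255.255.252.0
41.114.86.184 AND mask = 41.114.84.0
213.72.170.159 AND mask = 213.72.168.0
No, different subnets (41.114.84.0 vs 213.72.168.0)


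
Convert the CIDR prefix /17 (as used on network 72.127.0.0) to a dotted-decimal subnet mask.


/17 means 17 network bits, 15 host bits
Binary: 11111111111111111000000000000000
Mask: 255.255.128.0


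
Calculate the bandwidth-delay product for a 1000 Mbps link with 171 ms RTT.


BDP = bandwidth * RTT
= 1000 Mbps * 171 ms
= 1000 * 1e6 * 171 / 1000 bits
= 171000000 bits
= 21375000 bytes
= 20874.0234 KB
BDP = 171000000 bits (21375000 bytes)


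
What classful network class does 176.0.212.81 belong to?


First octet: 176
Binary: 10110000
10xxxxxx -> Class B (128-191)
Class B, default mask 255.255.0.0 (/16)


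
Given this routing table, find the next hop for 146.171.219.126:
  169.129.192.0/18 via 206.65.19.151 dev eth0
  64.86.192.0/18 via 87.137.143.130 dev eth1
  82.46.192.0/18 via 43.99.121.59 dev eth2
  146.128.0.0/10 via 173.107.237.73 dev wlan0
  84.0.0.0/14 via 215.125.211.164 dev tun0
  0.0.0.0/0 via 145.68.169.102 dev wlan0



Longest prefix match for 146.171.219.126:
  /18 169.129.192.0: no
  /18 64.86.192.0: no
  /18 82.46.192.0: no
  /10 146.128.0.0: MATCH
  /14 84.0.0.0: no
  /0 0.0.0.0: MATCH
Selected: next-hop 173.107.237.73 via wlan0 (matched /10)


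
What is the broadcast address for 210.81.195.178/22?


Network: 210.81.192.0/22
Host bits = 10
Set all host bits to 1:
Broadcast: 210.81.195.255


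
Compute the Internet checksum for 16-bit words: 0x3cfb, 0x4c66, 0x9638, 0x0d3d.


Sum all words (with carry folding):
+ 0x3cfb = 0x3cfb
+ 0x4c66 = 0x8961
+ 0x9638 = 0x1f9a
+ 0x0d3d = 0x2cd7
One's complement: ~0x2cd7
Checksum = 0xd328


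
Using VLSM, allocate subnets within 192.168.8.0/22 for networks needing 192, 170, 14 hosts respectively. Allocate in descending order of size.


192 hosts -> /24 (254 usable): 192.168.8.0/24
170 hosts -> /24 (254 usable): 192.168.9.0/24
14 hosts -> /28 (14 usable): 192.168.10.0/28
Allocation: 192.168.8.0/24 (192 hosts, 254 usable); 192.168.9.0/24 (170 hosts, 254 usable); 192.168.10.0/28 (14 hosts, 14 usable)


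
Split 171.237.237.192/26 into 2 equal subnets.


New prefix = 26 + 1 = 27
Each subnet has 32 addresses
  171.237.237.192/27
  171.237.237.224/27
Subnets: 171.237.237.192/27, 171.237.237.224/27


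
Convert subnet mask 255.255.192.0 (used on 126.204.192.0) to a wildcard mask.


Subnet mask: 255.255.192.0
Wildcard = 255.255.255.255 - subnet mask
255 - 255 = 0
255 - 255 = 0
255 - 192 = 63
255 - 0 = 255
Wildcard: 0.0.63.255


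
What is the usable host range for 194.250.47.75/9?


Network: 194.128.0.0
Broadcast: 194.255.255.255
First usable = network + 1
Last usable = broadcast - 1
Range: 194.128.0.1 to 194.255.255.254


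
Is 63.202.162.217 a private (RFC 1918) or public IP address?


RFC 1918 private ranges:
  10.0.0.0/8 (10.0.0.0 - 10.255.255.255)
  172.16.0.0/12 (172.16.0.0 - 172.31.255.255)
  192.168.0.0/16 (192.168.0.0 - 192.168.255.255)
Public (not in any RFC 1918 range)


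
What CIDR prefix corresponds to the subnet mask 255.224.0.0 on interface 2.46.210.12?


Binary: 11111111.11100000.00000000.00000000
Count leading 1s
Prefix: /11


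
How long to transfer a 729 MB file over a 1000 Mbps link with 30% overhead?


Effective throughput = 1000 * (1 - 30/100) = 700 Mbps
File size in Mb = 729 * 8 = 5832 Mb
Time = 5832 / 700
Time = 8.3314 seconds


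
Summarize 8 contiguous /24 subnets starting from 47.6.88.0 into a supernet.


Original prefix: /24
Number of subnets: 8 = 2^3
New prefix = 24 - 3 = 21
Supernet: 47.6.88.0/21


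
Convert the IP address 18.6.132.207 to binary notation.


18 = 00010010
6 = 00000110
132 = 10000100
207 = 11001111
Binary: 00010010.00000110.10000100.11001111


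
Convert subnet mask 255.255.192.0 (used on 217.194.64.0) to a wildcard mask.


Subnet mask: 255.255.192.0
Wildcard = 255.255.255.255 - subnet mask
255 - 255 = 0
255 - 255 = 0
255 - 192 = 63
255 - 0 = 255
Wildcard: 0.0.63.255


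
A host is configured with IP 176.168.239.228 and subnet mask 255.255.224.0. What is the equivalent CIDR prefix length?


Binary: 11111111.11111111.11100000.00000000
Count leading 1s
Prefix: /19


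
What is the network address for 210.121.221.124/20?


IP:   11010010.01111001.11011101.01111100
Mask: 11111111.11111111.11110000.00000000
AND operation:
Net:  11010010.01111001.11010000.00000000
Network: 210.121.208.0/20


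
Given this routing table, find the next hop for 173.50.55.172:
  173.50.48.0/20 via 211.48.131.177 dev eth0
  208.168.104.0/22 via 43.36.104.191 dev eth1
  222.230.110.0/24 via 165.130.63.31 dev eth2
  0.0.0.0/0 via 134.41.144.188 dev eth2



Longest prefix match for 173.50.55.172:
  /20 173.50.48.0: MATCH
  /22 208.168.104.0: no
  /24 222.230.110.0: no
  /0 0.0.0.0: MATCH
Selected: next-hop 211.48.131.177 via eth0 (matched /20)


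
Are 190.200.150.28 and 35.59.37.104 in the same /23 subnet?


Mask: 255.255.254.0
190.200.150.28 AND mask = 190.200.150.0
35.59.37.104 AND mask = 35.59.36.0
No, different subnets (190.200.150.0 vs 35.59.36.0)


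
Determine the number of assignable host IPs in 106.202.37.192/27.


Host bits = 32 - 27 = 5
Total addresses = 2^5 = 32
Usable = total - 2 (network and broadcast)
Usable hosts: 30


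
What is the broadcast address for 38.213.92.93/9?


Network: 38.128.0.0/9
Host bits = 23
Set all host bits to 1:
Broadcast: 38.255.255.255


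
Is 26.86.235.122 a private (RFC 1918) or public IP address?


RFC 1918 private ranges:
  10.0.0.0/8 (10.0.0.0 - 10.255.255.255)
  172.16.0.0/12 (172.16.0.0 - 172.31.255.255)
  192.168.0.0/16 (192.168.0.0 - 192.168.255.255)
Public (not in any RFC 1918 range)


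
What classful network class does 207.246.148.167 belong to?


First octet: 207
Binary: 11001111
110xxxxx -> Class C (192-223)
Class C, default mask 255.255.255.0 (/24)


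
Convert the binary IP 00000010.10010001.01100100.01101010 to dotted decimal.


00000010 = 2
10010001 = 145
01100100 = 100
01101010 = 106
IP: 2.145.100.106


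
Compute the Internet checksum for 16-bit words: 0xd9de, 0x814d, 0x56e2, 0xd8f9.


Sum all words (with carry folding):
+ 0xd9de = 0xd9de
+ 0x814d = 0x5b2c
+ 0x56e2 = 0xb20e
+ 0xd8f9 = 0x8b08
One's complement: ~0x8b08
Checksum = 0x74f7


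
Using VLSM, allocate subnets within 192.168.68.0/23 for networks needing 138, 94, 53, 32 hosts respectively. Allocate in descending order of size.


138 hosts -> /24 (254 usable): 192.168.68.0/24
94 hosts -> /25 (126 usable): 192.168.69.0/25
53 hosts -> /26 (62 usable): 192.168.69.128/26
32 hosts -> /26 (62 usable): 192.168.69.192/26
Allocation: 192.168.68.0/24 (138 hosts, 254 usable); 192.168.69.0/25 (94 hosts, 126 usable); 192.168.69.128/26 (53 hosts, 62 usable); 192.168.69.192/26 (32 hosts, 62 usable)


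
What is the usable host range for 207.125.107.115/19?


Network: 207.125.96.0
Broadcast: 207.125.127.255
First usable = network + 1
Last usable = broadcast - 1
Range: 207.125.96.1 to 207.125.127.254


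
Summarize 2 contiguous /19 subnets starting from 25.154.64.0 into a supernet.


Original prefix: /19
Number of subnets: 2 = 2^1
New prefix = 19 - 1 = 18
Supernet: 25.154.64.0/18


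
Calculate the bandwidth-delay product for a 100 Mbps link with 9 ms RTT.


BDP = bandwidth * RTT
= 100 Mbps * 9 ms
= 100 * 1e6 * 9 / 1000 bits
= 900000 bits
= 112500 bytes
= 109.8633 KB
BDP = 900000 bits (112500 bytes)


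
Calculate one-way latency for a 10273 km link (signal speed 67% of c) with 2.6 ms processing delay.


Speed = 0.67 * 3e5 km/s = 201000 km/s
Propagation delay = 10273 / 201000 = 0.0511 s = 51.1095 ms
Processing delay = 2.6 ms
Total one-way latency = 53.7095 ms


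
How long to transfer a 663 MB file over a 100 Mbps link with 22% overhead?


Effective throughput = 100 * (1 - 22/100) = 78 Mbps
File size in Mb = 663 * 8 = 5304 Mb
Time = 5304 / 78
Time = 68 seconds


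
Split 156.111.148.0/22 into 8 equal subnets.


New prefix = 22 + 3 = 25
Each subnet has 128 addresses
  156.111.148.0/25
  156.111.148.128/25
  156.111.149.0/25
  156.111.149.128/25
  156.111.150.0/25
  156.111.150.128/25
  156.111.151.0/25
  156.111.151.128/25
Subnets: 156.111.148.0/25, 156.111.148.128/25, 156.111.149.0/25, 156.111.149.128/25, 156.111.150.0/25, 156.111.150.128/25, 156.111.151.0/25, 156.111.151.128/25


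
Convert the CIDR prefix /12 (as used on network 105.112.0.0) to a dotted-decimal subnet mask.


/12 means 12 network bits, 20 host bits
Binary: 11111111111100000000000000000000
Mask: 255.240.0.0


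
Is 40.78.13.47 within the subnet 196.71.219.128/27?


Subnet network: 196.71.219.128
Test IP AND mask: 40.78.13.32
No, 40.78.13.47 is not in 196.71.219.128/27


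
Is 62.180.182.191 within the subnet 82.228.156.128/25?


Subnet network: 82.228.156.128
Test IP AND mask: 62.180.182.128
No, 62.180.182.191 is not in 82.228.156.128/25


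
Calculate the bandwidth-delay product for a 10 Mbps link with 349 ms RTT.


BDP = bandwidth * RTT
= 10 Mbps * 349 ms
= 10 * 1e6 * 349 / 1000 bits
= 3490000 bits
= 436250 bytes
= 426.0254 KB
BDP = 3490000 bits (436250 bytes)


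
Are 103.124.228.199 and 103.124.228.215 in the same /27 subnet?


Mask: 255.255.255.224
103.124.228.199 AND mask = 103.124.228.192
103.124.228.215 AND mask = 103.124.228.192
Yes, same subnet (103.124.228.192)


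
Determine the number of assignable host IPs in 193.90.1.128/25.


Host bits = 32 - 25 = 7
Total addresses = 2^7 = 128
Usable = total - 2 (network and broadcast)
Usable hosts: 126


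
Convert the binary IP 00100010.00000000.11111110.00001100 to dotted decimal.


00100010 = 34
00000000 = 0
11111110 = 254
00001100 = 12
IP: 34.0.254.12


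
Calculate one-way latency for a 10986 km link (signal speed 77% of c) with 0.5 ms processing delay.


Speed = 0.77 * 3e5 km/s = 231000 km/s
Propagation delay = 10986 / 231000 = 0.0476 s = 47.5584 ms
Processing delay = 0.5 ms
Total one-way latency = 48.0584 ms


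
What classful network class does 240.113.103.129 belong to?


First octet: 240
Binary: 11110000
1111xxxx -> Class E (240-255)
Class E (reserved), default mask N/A


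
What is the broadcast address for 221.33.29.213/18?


Network: 221.33.0.0/18
Host bits = 14
Set all host bits to 1:
Broadcast: 221.33.63.255


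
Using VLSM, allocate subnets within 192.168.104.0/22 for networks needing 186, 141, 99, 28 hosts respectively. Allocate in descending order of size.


186 hosts -> /24 (254 usable): 192.168.104.0/24
141 hosts -> /24 (254 usable): 192.168.105.0/24
99 hosts -> /25 (126 usable): 192.168.106.0/25
28 hosts -> /27 (30 usable): 192.168.106.128/27
Allocation: 192.168.104.0/24 (186 hosts, 254 usable); 192.168.105.0/24 (141 hosts, 254 usable); 192.168.106.0/25 (99 hosts, 126 usable); 192.168.106.128/27 (28 hosts, 30 usable)


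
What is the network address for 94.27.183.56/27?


IP:   01011110.00011011.10110111.00111000
Mask: 11111111.11111111.11111111.11100000
AND operation:
Net:  01011110.00011011.10110111.00100000
Network: 94.27.183.32/27


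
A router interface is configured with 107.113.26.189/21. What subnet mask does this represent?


/21 means 21 network bits, 11 host bits
Binary: 11111111111111111111100000000000
Mask: 255.255.248.0


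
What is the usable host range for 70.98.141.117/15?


Network: 70.98.0.0
Broadcast: 70.99.255.255
First usable = network + 1
Last usable = broadcast - 1
Range: 70.98.0.1 to 70.99.255.254


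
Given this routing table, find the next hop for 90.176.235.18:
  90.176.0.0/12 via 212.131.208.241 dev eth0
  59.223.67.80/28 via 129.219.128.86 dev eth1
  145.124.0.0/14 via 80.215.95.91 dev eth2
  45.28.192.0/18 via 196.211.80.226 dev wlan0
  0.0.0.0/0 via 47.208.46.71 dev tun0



Longest prefix match for 90.176.235.18:
  /12 90.176.0.0: MATCH
  /28 59.223.67.80: no
  /14 145.124.0.0: no
  /18 45.28.192.0: no
  /0 0.0.0.0: MATCH
Selected: next-hop 212.131.208.241 via eth0 (matched /12)


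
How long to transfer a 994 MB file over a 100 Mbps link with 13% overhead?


Effective throughput = 100 * (1 - 13/100) = 87 Mbps
File size in Mb = 994 * 8 = 7952 Mb
Time = 7952 / 87
Time = 91.4023 seconds


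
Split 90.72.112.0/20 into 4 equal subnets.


New prefix = 20 + 2 = 22
Each subnet has 1024 addresses
  90.72.112.0/22
  90.72.116.0/22
  90.72.120.0/22
  90.72.124.0/22
Subnets: 90.72.112.0/22, 90.72.116.0/22, 90.72.120.0/22, 90.72.124.0/22


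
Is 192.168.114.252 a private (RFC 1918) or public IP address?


RFC 1918 private ranges:
  10.0.0.0/8 (10.0.0.0 - 10.255.255.255)
  172.16.0.0/12 (172.16.0.0 - 172.31.255.255)
  192.168.0.0/16 (192.168.0.0 - 192.168.255.255)
Private (in 192.168.0.0/16)


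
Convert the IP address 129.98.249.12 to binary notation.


129 = 10000001
98 = 01100010
249 = 11111001
12 = 00001100
Binary: 10000001.01100010.11111001.00001100


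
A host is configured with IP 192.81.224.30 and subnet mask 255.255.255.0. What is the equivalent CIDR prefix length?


Binary: 11111111.11111111.11111111.00000000
Count leading 1s
Prefix: /24


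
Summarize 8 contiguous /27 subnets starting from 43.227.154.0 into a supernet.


Original prefix: /27
Number of subnets: 8 = 2^3
New prefix = 27 - 3 = 24
Supernet: 43.227.154.0/24


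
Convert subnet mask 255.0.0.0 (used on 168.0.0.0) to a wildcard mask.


Subnet mask: 255.0.0.0
Wildcard = 255.255.255.255 - subnet mask
255 - 255 = 0
255 - 0 = 255
255 - 0 = 255
255 - 0 = 255
Wildcard: 0.255.255.255


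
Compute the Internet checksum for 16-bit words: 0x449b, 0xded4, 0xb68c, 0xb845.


Sum all words (with carry folding):
+ 0x449b = 0x449b
+ 0xded4 = 0x2370
+ 0xb68c = 0xd9fc
+ 0xb845 = 0x9242
One's complement: ~0x9242
Checksum = 0x6dbd


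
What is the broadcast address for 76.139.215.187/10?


Network: 76.128.0.0/10
Host bits = 22
Set all host bits to 1:
Broadcast: 76.191.255.255


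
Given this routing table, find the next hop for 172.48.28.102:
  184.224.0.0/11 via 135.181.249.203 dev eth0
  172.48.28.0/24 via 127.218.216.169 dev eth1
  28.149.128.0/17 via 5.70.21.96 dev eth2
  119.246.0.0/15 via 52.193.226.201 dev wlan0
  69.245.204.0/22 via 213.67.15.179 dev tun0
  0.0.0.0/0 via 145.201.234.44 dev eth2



Longest prefix match for 172.48.28.102:
  /11 184.224.0.0: no
  /24 172.48.28.0: MATCH
  /17 28.149.128.0: no
  /15 119.246.0.0: no
  /22 69.245.204.0: no
  /0 0.0.0.0: MATCH
Selected: next-hop 127.218.216.169 via eth1 (matched /24)


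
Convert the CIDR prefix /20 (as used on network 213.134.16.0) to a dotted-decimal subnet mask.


/20 means 20 network bits, 12 host bits
Binary: 11111111111111111111000000000000
Mask: 255.255.240.0


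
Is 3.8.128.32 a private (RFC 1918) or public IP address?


RFC 1918 private ranges:
  10.0.0.0/8 (10.0.0.0 - 10.255.255.255)
  172.16.0.0/12 (172.16.0.0 - 172.31.255.255)
  192.168.0.0/16 (192.168.0.0 - 192.168.255.255)
Public (not in any RFC 1918 range)


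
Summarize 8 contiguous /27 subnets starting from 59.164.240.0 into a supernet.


Original prefix: /27
Number of subnets: 8 = 2^3
New prefix = 27 - 3 = 24
Supernet: 59.164.240.0/24


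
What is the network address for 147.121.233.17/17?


IP:   10010011.01111001.11101001.00010001
Mask: 11111111.11111111.10000000.00000000
AND operation:
Net:  10010011.01111001.10000000.00000000
Network: 147.121.128.0/17


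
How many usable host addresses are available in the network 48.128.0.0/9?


Host bits = 32 - 9 = 23
Total addresses = 2^23 = 8388608
Usable = total - 2 (network and broadcast)
Usable hosts: 8388606


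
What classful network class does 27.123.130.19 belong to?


First octet: 27
Binary: 00011011
0xxxxxxx -> Class A (1-126)
Class A, default mask 255.0.0.0 (/8)


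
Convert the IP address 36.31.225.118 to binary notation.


36 = 00100100
31 = 00011111
225 = 11100001
118 = 01110110
Binary: 00100100.00011111.11100001.01110110


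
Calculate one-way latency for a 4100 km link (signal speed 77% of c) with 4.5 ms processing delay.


Speed = 0.77 * 3e5 km/s = 231000 km/s
Propagation delay = 4100 / 231000 = 0.0177 s = 17.7489 ms
Processing delay = 4.5 ms
Total one-way latency = 22.2489 ms


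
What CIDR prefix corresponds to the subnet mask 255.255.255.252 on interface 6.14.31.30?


Binary: 11111111.11111111.11111111.11111100
Count leading 1s
Prefix: /30


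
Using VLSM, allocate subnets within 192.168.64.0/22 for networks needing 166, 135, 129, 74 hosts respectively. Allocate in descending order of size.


166 hosts -> /24 (254 usable): 192.168.64.0/24
135 hosts -> /24 (254 usable): 192.168.65.0/24
129 hosts -> /24 (254 usable): 192.168.66.0/24
74 hosts -> /25 (126 usable): 192.168.67.0/25
Allocation: 192.168.64.0/24 (166 hosts, 254 usable); 192.168.65.0/24 (135 hosts, 254 usable); 192.168.66.0/24 (129 hosts, 254 usable); 192.168.67.0/25 (74 hosts, 126 usable)


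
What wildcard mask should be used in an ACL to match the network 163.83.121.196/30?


Subnet mask: 255.255.255.252
Wildcard = 255.255.255.255 - subnet mask
255 - 255 = 0
255 - 255 = 0
255 - 255 = 0
255 - 252 = 3
Wildcard: 0.0.0.3


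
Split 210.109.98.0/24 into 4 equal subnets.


New prefix = 24 + 2 = 26
Each subnet has 64 addresses
  210.109.98.0/26
  210.109.98.64/26
  210.109.98.128/26
  210.109.98.192/26
Subnets: 210.109.98.0/26, 210.109.98.64/26, 210.109.98.128/26, 210.109.98.192/26


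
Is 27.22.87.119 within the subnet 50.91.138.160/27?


Subnet network: 50.91.138.160
Test IP AND mask: 27.22.87.96
No, 27.22.87.119 is not in 50.91.138.160/27


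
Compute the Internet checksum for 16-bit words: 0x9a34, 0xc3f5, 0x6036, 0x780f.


Sum all words (with carry folding):
+ 0x9a34 = 0x9a34
+ 0xc3f5 = 0x5e2a
+ 0x6036 = 0xbe60
+ 0x780f = 0x3670
One's complement: ~0x3670
Checksum = 0xc98f


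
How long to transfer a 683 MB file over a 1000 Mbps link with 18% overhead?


Effective throughput = 1000 * (1 - 18/100) = 820.0 Mbps
File size in Mb = 683 * 8 = 5464 Mb
Time = 5464 / 820.0
Time = 6.6634 seconds


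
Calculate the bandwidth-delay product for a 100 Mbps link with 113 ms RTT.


BDP = bandwidth * RTT
= 100 Mbps * 113 ms
= 100 * 1e6 * 113 / 1000 bits
= 11300000 bits
= 1412500 bytes
= 1379.3945 KB
BDP = 11300000 bits (1412500 bytes)


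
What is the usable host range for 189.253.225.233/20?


Network: 189.253.224.0
Broadcast: 189.253.239.255
First usable = network + 1
Last usable = broadcast - 1
Range: 189.253.224.1 to 189.253.239.254


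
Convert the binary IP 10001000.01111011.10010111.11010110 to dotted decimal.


10001000 = 136
01111011 = 123
10010111 = 151
11010110 = 214
IP: 136.123.151.214


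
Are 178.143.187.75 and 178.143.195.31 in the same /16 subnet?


Mask: 255.255.0.0
178.143.187.75 AND mask = 178.143.0.0
178.143.195.31 AND mask = 178.143.0.0
Yes, same subnet (178.143.0.0)


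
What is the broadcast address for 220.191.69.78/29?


Network: 220.191.69.72/29
Host bits = 3
Set all host bits to 1:
Broadcast: 220.191.69.79


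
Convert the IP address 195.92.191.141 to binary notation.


195 = 11000011
92 = 01011100
191 = 10111111
141 = 10001101
Binary: 11000011.01011100.10111111.10001101


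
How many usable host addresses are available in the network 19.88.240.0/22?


Host bits = 32 - 22 = 10
Total addresses = 2^10 = 1024
Usable = total - 2 (network and broadcast)
Usable hosts: 1022


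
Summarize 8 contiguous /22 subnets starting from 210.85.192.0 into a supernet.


Original prefix: /22
Number of subnets: 8 = 2^3
New prefix = 22 - 3 = 19
Supernet: 210.85.192.0/19


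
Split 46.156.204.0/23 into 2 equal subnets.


New prefix = 23 + 1 = 24
Each subnet has 256 addresses
  46.156.204.0/24
  46.156.205.0/24
Subnets: 46.156.204.0/24, 46.156.205.0/24


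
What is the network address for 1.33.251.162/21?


IP:   00000001.00100001.11111011.10100010
Mask: 11111111.11111111.11111000.00000000
AND operation:
Net:  00000001.00100001.11111000.00000000
Network: 1.33.248.0/21


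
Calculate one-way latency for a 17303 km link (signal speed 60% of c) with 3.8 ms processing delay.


Speed = 0.6 * 3e5 km/s = 180000 km/s
Propagation delay = 17303 / 180000 = 0.0961 s = 96.1278 ms
Processing delay = 3.8 ms
Total one-way latency = 99.9278 ms


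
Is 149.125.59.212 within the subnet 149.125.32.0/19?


Subnet network: 149.125.32.0
Test IP AND mask: 149.125.32.0
Yes, 149.125.59.212 is in 149.125.32.0/19


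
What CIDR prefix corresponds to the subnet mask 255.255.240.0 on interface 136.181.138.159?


Binary: 11111111.11111111.11110000.00000000
Count leading 1s
Prefix: /20


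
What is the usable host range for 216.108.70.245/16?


Network: 216.108.0.0
Broadcast: 216.108.255.255
First usable = network + 1
Last usable = broadcast - 1
Range: 216.108.0.1 to 216.108.255.254


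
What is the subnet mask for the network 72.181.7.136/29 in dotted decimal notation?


/29 means 29 network bits, 3 host bits
Binary: 11111111111111111111111111111000
Mask: 255.255.255.248


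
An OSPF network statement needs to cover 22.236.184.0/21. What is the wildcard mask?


Subnet mask: 255.255.248.0
Wildcard = 255.255.255.255 - subnet mask
255 - 255 = 0
255 - 255 = 0
255 - 248 = 7
255 - 0 = 255
Wildcard: 0.0.7.255


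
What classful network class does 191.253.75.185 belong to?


First octet: 191
Binary: 10111111
10xxxxxx -> Class B (128-191)
Class B, default mask 255.255.0.0 (/16)


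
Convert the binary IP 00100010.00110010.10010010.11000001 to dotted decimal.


00100010 = 34
00110010 = 50
10010010 = 146
11000001 = 193
IP: 34.50.146.193


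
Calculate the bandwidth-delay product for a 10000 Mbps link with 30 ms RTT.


BDP = bandwidth * RTT
= 10000 Mbps * 30 ms
= 10000 * 1e6 * 30 / 1000 bits
= 300000000 bits
= 37500000 bytes
= 36621.0938 KB
BDP = 300000000 bits (37500000 bytes)


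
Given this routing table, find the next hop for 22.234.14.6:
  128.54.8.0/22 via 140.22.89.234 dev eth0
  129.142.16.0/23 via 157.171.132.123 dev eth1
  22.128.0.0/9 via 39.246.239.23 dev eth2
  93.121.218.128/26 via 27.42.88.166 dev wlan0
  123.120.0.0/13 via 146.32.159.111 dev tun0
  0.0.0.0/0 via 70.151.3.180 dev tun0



Longest prefix match for 22.234.14.6:
  /22 128.54.8.0: no
  /23 129.142.16.0: no
  /9 22.128.0.0: MATCH
  /26 93.121.218.128: no
  /13 123.120.0.0: no
  /0 0.0.0.0: MATCH
Selected: next-hop 39.246.239.23 via eth2 (matched /9)


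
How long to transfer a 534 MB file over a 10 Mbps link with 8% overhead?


Effective throughput = 10 * (1 - 8/100) = 9.2 Mbps
File size in Mb = 534 * 8 = 4272 Mb
Time = 4272 / 9.2
Time = 464.3478 seconds


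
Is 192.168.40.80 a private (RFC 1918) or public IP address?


RFC 1918 private ranges:
  10.0.0.0/8 (10.0.0.0 - 10.255.255.255)
  172.16.0.0/12 (172.16.0.0 - 172.31.255.255)
  192.168.0.0/16 (192.168.0.0 - 192.168.255.255)
Private (in 192.168.0.0/16)


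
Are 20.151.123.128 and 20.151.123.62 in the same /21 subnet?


Mask: 255.255.248.0
20.151.123.128 AND mask = 20.151.120.0
20.151.123.62 AND mask = 20.151.120.0
Yes, same subnet (20.151.120.0)


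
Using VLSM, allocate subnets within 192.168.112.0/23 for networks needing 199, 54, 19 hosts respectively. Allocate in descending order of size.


199 hosts -> /24 (254 usable): 192.168.112.0/24
54 hosts -> /26 (62 usable): 192.168.113.0/26
19 hosts -> /27 (30 usable): 192.168.113.64/27
Allocation: 192.168.112.0/24 (199 hosts, 254 usable); 192.168.113.0/26 (54 hosts, 62 usable); 192.168.113.64/27 (19 hosts, 30 usable)


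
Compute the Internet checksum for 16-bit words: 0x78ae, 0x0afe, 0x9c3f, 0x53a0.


Sum all words (with carry folding):
+ 0x78ae = 0x78ae
+ 0x0afe = 0x83ac
+ 0x9c3f = 0x1fec
+ 0x53a0 = 0x738c
One's complement: ~0x738c
Checksum = 0x8c73


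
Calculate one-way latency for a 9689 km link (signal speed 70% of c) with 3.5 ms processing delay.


Speed = 0.7 * 3e5 km/s = 210000 km/s
Propagation delay = 9689 / 210000 = 0.0461 s = 46.1381 ms
Processing delay = 3.5 ms
Total one-way latency = 49.6381 ms


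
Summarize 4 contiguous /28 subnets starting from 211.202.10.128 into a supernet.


Original prefix: /28
Number of subnets: 4 = 2^2
New prefix = 28 - 2 = 26
Supernet: 211.202.10.128/26


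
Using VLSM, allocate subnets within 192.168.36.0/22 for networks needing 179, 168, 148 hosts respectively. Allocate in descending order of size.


179 hosts -> /24 (254 usable): 192.168.36.0/24
168 hosts -> /24 (254 usable): 192.168.37.0/24
148 hosts -> /24 (254 usable): 192.168.38.0/24
Allocation: 192.168.36.0/24 (179 hosts, 254 usable); 192.168.37.0/24 (168 hosts, 254 usable); 192.168.38.0/24 (148 hosts, 254 usable)


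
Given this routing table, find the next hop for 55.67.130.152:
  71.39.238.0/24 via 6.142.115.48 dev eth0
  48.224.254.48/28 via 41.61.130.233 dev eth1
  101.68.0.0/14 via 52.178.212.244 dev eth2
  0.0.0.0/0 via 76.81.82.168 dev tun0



Longest prefix match for 55.67.130.152:
  /24 71.39.238.0: no
  /28 48.224.254.48: no
  /14 101.68.0.0: no
  /0 0.0.0.0: MATCH
Selected: next-hop 76.81.82.168 via tun0 (matched /0)


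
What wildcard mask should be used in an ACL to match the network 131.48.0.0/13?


Subnet mask: 255.248.0.0
Wildcard = 255.255.255.255 - subnet mask
255 - 255 = 0
255 - 248 = 7
255 - 0 = 255
255 - 0 = 255
Wildcard: 0.7.255.255


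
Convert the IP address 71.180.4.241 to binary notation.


71 = 01000111
180 = 10110100
4 = 00000100
241 = 11110001
Binary: 01000111.10110100.00000100.11110001


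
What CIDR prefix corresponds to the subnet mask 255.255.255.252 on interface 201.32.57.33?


Binary: 11111111.11111111.11111111.11111100
Count leading 1s
Prefix: /30


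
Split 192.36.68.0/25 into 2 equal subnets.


New prefix = 25 + 1 = 26
Each subnet has 64 addresses
  192.36.68.0/26
  192.36.68.64/26
Subnets: 192.36.68.0/26, 192.36.68.64/26


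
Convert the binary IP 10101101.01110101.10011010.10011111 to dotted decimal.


10101101 = 173
01110101 = 117
10011010 = 154
10011111 = 159
IP: 173.117.154.159


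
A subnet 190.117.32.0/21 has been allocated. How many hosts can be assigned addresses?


Host bits = 32 - 21 = 11
Total addresses = 2^11 = 2048
Usable = total - 2 (network and broadcast)
Usable hosts: 2046


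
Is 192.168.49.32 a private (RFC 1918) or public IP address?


RFC 1918 private ranges:
  10.0.0.0/8 (10.0.0.0 - 10.255.255.255)
  172.16.0.0/12 (172.16.0.0 - 172.31.255.255)
  192.168.0.0/16 (192.168.0.0 - 192.168.255.255)
Private (in 192.168.0.0/16)


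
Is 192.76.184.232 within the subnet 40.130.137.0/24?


Subnet network: 40.130.137.0
Test IP AND mask: 192.76.184.0
No, 192.76.184.232 is not in 40.130.137.0/24


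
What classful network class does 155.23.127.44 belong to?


First octet: 155
Binary: 10011011
10xxxxxx -> Class B (128-191)
Class B, default mask 255.255.0.0 (/16)


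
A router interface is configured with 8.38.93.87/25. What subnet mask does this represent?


/25 means 25 network bits, 7 host bits
Binary: 11111111111111111111111110000000
Mask: 255.255.255.128


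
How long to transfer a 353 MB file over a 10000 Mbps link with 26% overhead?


Effective throughput = 10000 * (1 - 26/100) = 7400 Mbps
File size in Mb = 353 * 8 = 2824 Mb
Time = 2824 / 7400
Time = 0.3816 seconds


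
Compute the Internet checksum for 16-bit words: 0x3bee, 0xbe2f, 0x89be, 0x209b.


Sum all words (with carry folding):
+ 0x3bee = 0x3bee
+ 0xbe2f = 0xfa1d
+ 0x89be = 0x83dc
+ 0x209b = 0xa477
One's complement: ~0xa477
Checksum = 0x5b88


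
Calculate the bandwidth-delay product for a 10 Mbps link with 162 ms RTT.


BDP = bandwidth * RTT
= 10 Mbps * 162 ms
= 10 * 1e6 * 162 / 1000 bits
= 1620000 bits
= 202500 bytes
= 197.7539 KB
BDP = 1620000 bits (202500 bytes)


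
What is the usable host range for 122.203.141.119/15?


Network: 122.202.0.0
Broadcast: 122.203.255.255
First usable = network + 1
Last usable = broadcast - 1
Range: 122.202.0.1 to 122.203.255.254


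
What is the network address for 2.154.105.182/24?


IP:   00000010.10011010.01101001.10110110
Mask: 11111111.11111111.11111111.00000000
AND operation:
Net:  00000010.10011010.01101001.00000000
Network: 2.154.105.0/24


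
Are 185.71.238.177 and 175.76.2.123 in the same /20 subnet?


Mask: 255.255.240.0
185.71.238.177 AND mask = 185.71.224.0
175.76.2.123 AND mask = 175.76.0.0
No, different subnets (185.71.224.0 vs 175.76.0.0)


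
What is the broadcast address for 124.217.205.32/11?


Network: 124.192.0.0/11
Host bits = 21
Set all host bits to 1:
Broadcast: 124.223.255.255


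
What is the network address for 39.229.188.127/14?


IP:   00100111.11100101.10111100.01111111
Mask: 11111111.11111100.00000000.00000000
AND operation:
Net:  00100111.11100100.00000000.00000000
Network: 39.228.0.0/14


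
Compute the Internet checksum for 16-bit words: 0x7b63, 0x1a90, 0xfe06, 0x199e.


Sum all words (with carry folding):
+ 0x7b63 = 0x7b63
+ 0x1a90 = 0x95f3
+ 0xfe06 = 0x93fa
+ 0x199e = 0xad98
One's complement: ~0xad98
Checksum = 0x5267


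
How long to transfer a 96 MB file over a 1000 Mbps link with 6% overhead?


Effective throughput = 1000 * (1 - 6/100) = 940 Mbps
File size in Mb = 96 * 8 = 768 Mb
Time = 768 / 940
Time = 0.817 seconds
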